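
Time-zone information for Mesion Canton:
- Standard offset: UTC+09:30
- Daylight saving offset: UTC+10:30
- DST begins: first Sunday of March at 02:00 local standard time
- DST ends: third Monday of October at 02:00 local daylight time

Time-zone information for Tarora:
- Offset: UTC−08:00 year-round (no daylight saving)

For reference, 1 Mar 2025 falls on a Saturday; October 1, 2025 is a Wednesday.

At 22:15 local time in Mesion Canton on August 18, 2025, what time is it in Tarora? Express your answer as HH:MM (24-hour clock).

1 March 2025 is a Saturday, so the first Sunday is March 2.
1 October 2025 is a Wednesday, so the first Monday is October 6 and the third is October 20.
August 18, 2025 falls between 2 March and 20 October, so daylight saving is in effect and Mesion Canton is at UTC+10:30.
22:15 Mesion Canton − 10h30m = 11:45 UTC.
Tarora has no daylight saving, so its offset is UTC−08:00 year-round.
11:45 UTC − 8h = 03:45 Tarora.

03:45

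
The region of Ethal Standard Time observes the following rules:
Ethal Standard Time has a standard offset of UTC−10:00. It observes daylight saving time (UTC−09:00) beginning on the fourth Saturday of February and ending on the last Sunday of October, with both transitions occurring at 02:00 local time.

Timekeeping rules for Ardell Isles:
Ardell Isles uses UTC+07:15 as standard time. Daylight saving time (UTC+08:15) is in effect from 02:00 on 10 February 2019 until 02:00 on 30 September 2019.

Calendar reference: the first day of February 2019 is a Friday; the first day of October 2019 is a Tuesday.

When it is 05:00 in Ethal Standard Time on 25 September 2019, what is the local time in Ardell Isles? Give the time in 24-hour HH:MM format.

1 February 2019 is a Friday, so the first Saturday is February 2 and the fourth is February 23.
1 October 2019 is a Tuesday, so Sundays fall on 6, 13, 20, 27; the last is October 27.
25 September 2019 falls between 23 February and 27 October, so daylight saving is in effect and Ethal Standard Time is at UTC−09:00.
05:00 Ethal Standard Time + 9h = 14:00 UTC.
At the standard offset (UTC+07:15), 14:00 UTC + 7h15m = 21:15 Ardell Isles standard time.
Daylight saving runs 10 February – 30 September; the standard-time date in Ardell Isles, 25 September 2019, is inside that window, so Ardell Isles is at UTC+08:15.
14:00 UTC + 8h15m = 22:15 Ardell Isles.

22:15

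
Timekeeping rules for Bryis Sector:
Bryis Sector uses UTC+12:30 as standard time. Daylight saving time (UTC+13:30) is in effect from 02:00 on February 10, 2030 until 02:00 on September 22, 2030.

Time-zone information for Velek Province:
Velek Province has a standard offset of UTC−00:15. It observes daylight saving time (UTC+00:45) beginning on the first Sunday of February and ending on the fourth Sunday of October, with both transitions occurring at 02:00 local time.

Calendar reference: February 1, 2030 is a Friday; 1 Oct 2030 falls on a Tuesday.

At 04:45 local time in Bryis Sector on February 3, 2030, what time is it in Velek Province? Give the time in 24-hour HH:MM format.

16:00

February 3, 2030 does not fall between 10 February and 22 September, so daylight saving is not in effect and Bryis Sector is at UTC+12:30.
04:45 Bryis Sector − 12h30m = 16:15 UTC (rolling into the previous day, 2 February 2030).
1 February 2030 is a Friday, so the first Sunday is February 3.
1 October 2030 is a Tuesday, so the first Sunday is October 6 and the fourth is October 27.
At the standard offset (UTC−00:15), 16:15 UTC − 0h15m = 16:00 Velek Province standard time.
The standard-time date in Velek Province, February 2, 2030, does not fall between 3 February and 27 October, so daylight saving is not in effect and Velek Province is at UTC−00:15.
16:15 UTC − 0h15m = 16:00 Velek Province.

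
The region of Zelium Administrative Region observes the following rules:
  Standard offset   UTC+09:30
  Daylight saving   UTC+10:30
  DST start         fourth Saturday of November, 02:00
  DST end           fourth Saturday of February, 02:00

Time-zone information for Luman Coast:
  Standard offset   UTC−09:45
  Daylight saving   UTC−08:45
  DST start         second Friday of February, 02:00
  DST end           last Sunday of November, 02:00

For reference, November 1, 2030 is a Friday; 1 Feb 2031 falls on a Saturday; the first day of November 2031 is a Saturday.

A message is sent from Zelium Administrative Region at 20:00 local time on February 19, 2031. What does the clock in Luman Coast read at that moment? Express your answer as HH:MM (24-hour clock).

00:45

1 November 2030 is a Friday, so the first Saturday is November 2 and the fourth is November 23.
1 February 2031 is a Saturday, so the first Saturday is February 1 and the fourth is February 22.
February 19, 2031 falls between 23 November 2030 and 22 February 2031, so daylight saving is in effect and Zelium Administrative Region is at UTC+10:30.
20:00 Zelium Administrative Region − 10h30m = 09:30 UTC.
1 February 2031 is a Saturday, so the first Friday is February 7 and the second is February 14.
1 November 2031 is a Saturday, so Sundays fall on 2, 9, 16, 23, 30; the last is November 30.
At the standard offset (UTC−09:45), 09:30 UTC − 9h45m = 23:45 Luman Coast standard time (rolling into the previous day, 18 February 2031).
The standard-time date in Luman Coast, February 18, 2031, falls between 14 February and 30 November, so daylight saving is in effect and Luman Coast is at UTC−08:45.
09:30 UTC − 8h45m = 00:45 Luman Coast.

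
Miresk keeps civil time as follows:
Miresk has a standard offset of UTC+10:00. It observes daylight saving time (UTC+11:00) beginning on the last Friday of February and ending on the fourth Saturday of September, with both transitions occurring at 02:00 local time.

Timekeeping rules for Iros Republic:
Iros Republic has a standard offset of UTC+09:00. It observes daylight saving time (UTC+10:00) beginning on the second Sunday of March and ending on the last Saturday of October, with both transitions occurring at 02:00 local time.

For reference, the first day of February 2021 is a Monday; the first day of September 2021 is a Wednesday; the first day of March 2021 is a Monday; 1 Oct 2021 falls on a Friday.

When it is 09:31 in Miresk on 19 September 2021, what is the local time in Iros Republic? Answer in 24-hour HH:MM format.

1 February 2021 is a Monday, so Fridays fall on 5, 12, 19, 26; the last is February 26.
1 September 2021 is a Wednesday, so the first Saturday is September 4 and the fourth is September 25.
19 September 2021 falls between 26 February and 25 September, so daylight saving is in effect and Miresk is at UTC+11:00.
09:31 Miresk − 11h = 22:31 UTC (rolling into the previous day, 18 September 2021).
1 March 2021 is a Monday, so the first Sunday is March 7 and the second is March 14.
1 October 2021 is a Friday, so Saturdays fall on 2, 9, 16, 23, 30; the last is October 30.
At the standard offset (UTC+09:00), 22:31 UTC + 9h = 07:31 Iros Republic standard time (rolling into the next day, 19 September 2021).
Daylight saving runs 14 March – 30 October; the standard-time date in Iros Republic, 19 September 2021, is inside that window, so Iros Republic is at UTC+10:00.
22:31 UTC + 10h = 08:31 Iros Republic (rolling into the next day, 19 September 2021).

08:31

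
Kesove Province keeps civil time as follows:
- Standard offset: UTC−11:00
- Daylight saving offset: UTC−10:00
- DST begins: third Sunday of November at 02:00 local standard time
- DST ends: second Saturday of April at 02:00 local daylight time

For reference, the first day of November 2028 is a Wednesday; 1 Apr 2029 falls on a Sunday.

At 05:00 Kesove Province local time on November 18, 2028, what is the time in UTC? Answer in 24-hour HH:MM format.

16:00

1 November 2028 is a Wednesday, so the first Sunday is November 5 and the third is November 19.
1 April 2029 is a Sunday, so the first Saturday is April 7 and the second is April 14.
Daylight saving runs 19 November 2028 – 14 April 2029; November 18, 2028 is outside that window, so Kesove Province is on standard time at UTC−11:00.
05:00 local + 11h = 16:00 UTC.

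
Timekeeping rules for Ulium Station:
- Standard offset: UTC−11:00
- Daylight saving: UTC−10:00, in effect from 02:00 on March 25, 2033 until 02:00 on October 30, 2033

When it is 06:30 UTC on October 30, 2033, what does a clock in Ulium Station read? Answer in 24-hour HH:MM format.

At the standard offset (UTC−11:00), 06:30 UTC − 11h = 19:30 Ulium Station standard time (rolling into the previous day, 29 October 2033).
The standard-time date in Ulium Station, October 29, 2033, lies within the daylight-saving period (25 March – 30 October), so Ulium Station is on daylight time, UTC−10:00.
06:30 UTC − 10h = 20:30 local (rolling into the previous day, 29 October 2033).

20:30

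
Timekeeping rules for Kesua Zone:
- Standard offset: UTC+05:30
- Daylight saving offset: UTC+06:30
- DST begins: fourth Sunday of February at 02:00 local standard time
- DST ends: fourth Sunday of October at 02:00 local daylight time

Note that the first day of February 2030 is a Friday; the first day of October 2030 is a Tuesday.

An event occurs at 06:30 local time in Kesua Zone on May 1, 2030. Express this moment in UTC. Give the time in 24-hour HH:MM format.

1 February 2030 is a Friday, so the first Sunday is February 3 and the fourth is February 24.
1 October 2030 is a Tuesday, so the first Sunday is October 6 and the fourth is October 27.
May 1, 2030 falls between 24 February and 27 October, so daylight saving is in effect and Kesua Zone is at UTC+06:30.
06:30 local − 6h30m = 00:00 UTC.

00:00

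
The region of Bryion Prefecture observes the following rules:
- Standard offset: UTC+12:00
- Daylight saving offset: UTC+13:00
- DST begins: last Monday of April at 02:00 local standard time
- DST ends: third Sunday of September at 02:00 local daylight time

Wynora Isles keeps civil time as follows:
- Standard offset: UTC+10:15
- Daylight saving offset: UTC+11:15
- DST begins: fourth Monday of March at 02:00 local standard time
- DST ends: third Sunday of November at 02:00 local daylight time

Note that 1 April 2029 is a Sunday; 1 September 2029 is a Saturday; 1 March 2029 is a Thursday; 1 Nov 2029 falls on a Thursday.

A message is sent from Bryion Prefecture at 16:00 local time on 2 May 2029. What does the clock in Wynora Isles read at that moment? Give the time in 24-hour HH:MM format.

14:15

1 April 2029 is a Sunday, so Mondays fall on 2, 9, 16, 23, 30; the last is April 30.
1 September 2029 is a Saturday, so the first Sunday is September 2 and the third is September 16.
Daylight saving runs 30 April – 16 September; 2 May 2029 is inside that window, so Bryion Prefecture is at UTC+13:00.
16:00 Bryion Prefecture − 13h = 03:00 UTC.
1 March 2029 is a Thursday, so the first Monday is March 5 and the fourth is March 26.
1 November 2029 is a Thursday, so the first Sunday is November 4 and the third is November 18.
At the standard offset (UTC+10:15), 03:00 UTC + 10h15m = 13:15 Wynora Isles standard time.
Daylight saving runs 26 March – 18 November; the standard-time date in Wynora Isles, 2 May 2029, is inside that window, so Wynora Isles is at UTC+11:15.
03:00 UTC + 11h15m = 14:15 Wynora Isles.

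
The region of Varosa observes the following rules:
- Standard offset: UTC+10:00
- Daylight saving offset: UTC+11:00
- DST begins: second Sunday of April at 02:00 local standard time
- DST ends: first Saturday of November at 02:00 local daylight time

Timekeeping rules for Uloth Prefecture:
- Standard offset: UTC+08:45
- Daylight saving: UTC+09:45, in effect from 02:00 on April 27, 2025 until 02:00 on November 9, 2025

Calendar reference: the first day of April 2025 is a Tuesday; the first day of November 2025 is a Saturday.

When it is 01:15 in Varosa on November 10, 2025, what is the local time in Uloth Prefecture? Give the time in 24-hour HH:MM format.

1 April 2025 is a Tuesday, so the first Sunday is April 6 and the second is April 13.
1 November 2025 is a Saturday, so the first Saturday is November 1.
Daylight saving runs 13 April – 1 November; November 10, 2025 is outside that window, so Varosa is on standard time at UTC+10:00.
01:15 Varosa − 10h = 15:15 UTC (rolling into the previous day, 9 November 2025).
At the standard offset (UTC+08:45), 15:15 UTC + 8h45m = 00:00 Uloth Prefecture standard time (rolling into the next day, 10 November 2025).
The standard-time date in Uloth Prefecture, November 10, 2025, does not fall between 27 April and 9 November, so daylight saving is not in effect and Uloth Prefecture is at UTC+08:45.
15:15 UTC + 8h45m = 00:00 Uloth Prefecture (rolling into the next day, 10 November 2025).

00:00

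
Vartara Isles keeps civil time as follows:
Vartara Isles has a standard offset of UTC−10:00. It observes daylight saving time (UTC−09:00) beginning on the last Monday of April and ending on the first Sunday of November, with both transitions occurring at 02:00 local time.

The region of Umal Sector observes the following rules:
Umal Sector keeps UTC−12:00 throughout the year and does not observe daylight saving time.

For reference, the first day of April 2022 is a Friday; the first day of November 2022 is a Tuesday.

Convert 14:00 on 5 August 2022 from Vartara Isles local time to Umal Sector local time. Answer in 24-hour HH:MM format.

1 April 2022 is a Friday, so Mondays fall on 4, 11, 18, 25; the last is April 25.
1 November 2022 is a Tuesday, so the first Sunday is November 6.
Daylight saving runs 25 April – 6 November; 5 August 2022 is inside that window, so Vartara Isles is at UTC−09:00.
14:00 Vartara Isles + 9h = 23:00 UTC.
Umal Sector stays on UTC−12:00 all year.
23:00 UTC − 12h = 11:00 Umal Sector.

11:00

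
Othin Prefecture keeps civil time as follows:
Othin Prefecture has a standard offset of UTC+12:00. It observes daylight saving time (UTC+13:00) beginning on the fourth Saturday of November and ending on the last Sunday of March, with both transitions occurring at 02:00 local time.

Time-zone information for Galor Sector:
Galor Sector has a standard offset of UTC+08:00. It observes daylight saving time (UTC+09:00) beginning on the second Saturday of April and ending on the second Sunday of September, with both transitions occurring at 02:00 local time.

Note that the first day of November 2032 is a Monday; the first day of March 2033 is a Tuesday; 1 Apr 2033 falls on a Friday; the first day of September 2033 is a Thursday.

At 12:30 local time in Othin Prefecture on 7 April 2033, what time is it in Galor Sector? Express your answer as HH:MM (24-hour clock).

08:30

1 November 2032 is a Monday, so the first Saturday is November 6 and the fourth is November 27.
1 March 2033 is a Tuesday, so Sundays fall on 6, 13, 20, 27; the last is March 27.
7 April 2033 does not fall between 27 November 2032 and 27 March 2033, so daylight saving is not in effect and Othin Prefecture is at UTC+12:00.
12:30 Othin Prefecture − 12h = 00:30 UTC.
1 April 2033 is a Friday, so the first Saturday is April 2 and the second is April 9.
1 September 2033 is a Thursday, so the first Sunday is September 4 and the second is September 11.
At the standard offset (UTC+08:00), 00:30 UTC + 8h = 08:30 Galor Sector standard time.
Daylight saving runs 9 April – 11 September; the standard-time date in Galor Sector, 7 April 2033, is outside that window, so Galor Sector is on standard time at UTC+08:00.
00:30 UTC + 8h = 08:30 Galor Sector.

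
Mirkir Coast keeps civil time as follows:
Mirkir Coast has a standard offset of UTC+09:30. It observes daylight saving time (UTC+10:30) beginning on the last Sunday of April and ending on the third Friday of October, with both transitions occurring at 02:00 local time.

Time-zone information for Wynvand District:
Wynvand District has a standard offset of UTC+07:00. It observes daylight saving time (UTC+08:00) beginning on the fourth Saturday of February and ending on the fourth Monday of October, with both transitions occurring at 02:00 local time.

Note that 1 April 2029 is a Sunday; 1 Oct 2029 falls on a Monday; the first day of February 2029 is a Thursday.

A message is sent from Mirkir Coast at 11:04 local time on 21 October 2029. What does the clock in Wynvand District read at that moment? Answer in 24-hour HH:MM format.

1 April 2029 is a Sunday, so Sundays fall on 1, 8, 15, 22, 29; the last is April 29.
1 October 2029 is a Monday, so the first Friday is October 5 and the third is October 19.
Daylight saving runs 29 April – 19 October; 21 October 2029 is outside that window, so Mirkir Coast is on standard time at UTC+09:30.
11:04 Mirkir Coast − 9h30m = 01:34 UTC.
1 February 2029 is a Thursday, so the first Saturday is February 3 and the fourth is February 24.
1 October 2029 is a Monday, so the first Monday is October 1 and the fourth is October 22.
At the standard offset (UTC+07:00), 01:34 UTC + 7h = 08:34 Wynvand District standard time.
The standard-time date in Wynvand District, 21 October 2029, lies within the daylight-saving period (24 February – 22 October), so Wynvand District is on daylight time, UTC+08:00.
01:34 UTC + 8h = 09:34 Wynvand District.

09:34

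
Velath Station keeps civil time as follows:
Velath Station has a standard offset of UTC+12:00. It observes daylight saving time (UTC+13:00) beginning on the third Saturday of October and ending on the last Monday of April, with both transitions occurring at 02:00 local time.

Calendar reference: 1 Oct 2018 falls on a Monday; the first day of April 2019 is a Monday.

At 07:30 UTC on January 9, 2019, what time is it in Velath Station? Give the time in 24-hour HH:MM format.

20:30

1 October 2018 is a Monday, so the first Saturday is October 6 and the third is October 20.
1 April 2019 is a Monday, so Mondays fall on 1, 8, 15, 22, 29; the last is April 29.
At the standard offset (UTC+12:00), 07:30 UTC + 12h = 19:30 Velath Station standard time.
Daylight saving runs 20 October 2018 – 29 April 2019; the standard-time date in Velath Station, January 9, 2019, is inside that window, so Velath Station is at UTC+13:00.
07:30 UTC + 13h = 20:30 local.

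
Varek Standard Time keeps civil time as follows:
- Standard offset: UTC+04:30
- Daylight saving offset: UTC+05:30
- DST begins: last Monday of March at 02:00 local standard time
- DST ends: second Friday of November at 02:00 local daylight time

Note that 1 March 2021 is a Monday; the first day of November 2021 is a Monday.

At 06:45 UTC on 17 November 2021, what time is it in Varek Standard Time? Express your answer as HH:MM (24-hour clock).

11:15

1 March 2021 is a Monday, so Mondays fall on 1, 8, 15, 22, 29; the last is March 29.
1 November 2021 is a Monday, so the first Friday is November 5 and the second is November 12.
At the standard offset (UTC+04:30), 06:45 UTC + 4h30m = 11:15 Varek Standard Time standard time.
Daylight saving runs 29 March – 12 November; the standard-time date in Varek Standard Time, 17 November 2021, is outside that window, so Varek Standard Time is on standard time at UTC+04:30.
06:45 UTC + 4h30m = 11:15 local.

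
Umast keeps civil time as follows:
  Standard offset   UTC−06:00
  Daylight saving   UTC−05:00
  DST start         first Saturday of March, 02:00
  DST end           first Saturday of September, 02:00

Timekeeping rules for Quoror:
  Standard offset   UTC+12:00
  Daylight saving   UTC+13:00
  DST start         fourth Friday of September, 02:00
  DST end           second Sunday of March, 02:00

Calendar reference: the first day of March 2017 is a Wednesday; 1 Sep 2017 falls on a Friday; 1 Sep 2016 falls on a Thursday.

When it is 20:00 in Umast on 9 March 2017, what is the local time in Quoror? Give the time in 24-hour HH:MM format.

1 March 2017 is a Wednesday, so the first Saturday is March 4.
1 September 2017 is a Friday, so the first Saturday is September 2.
9 March 2017 lies within the daylight-saving period (4 March – 2 September), so Umast is on daylight time, UTC−05:00.
20:00 Umast + 5h = 01:00 UTC (rolling into the next day, 10 March 2017).
1 September 2016 is a Thursday, so the first Friday is September 2 and the fourth is September 23.
1 March 2017 is a Wednesday, so the first Sunday is March 5 and the second is March 12.
At the standard offset (UTC+12:00), 01:00 UTC + 12h = 13:00 Quoror standard time.
Daylight saving runs 23 September 2016 – 12 March 2017; the standard-time date in Quoror, 10 March 2017, is inside that window, so Quoror is at UTC+13:00.
01:00 UTC + 13h = 14:00 Quoror.

14:00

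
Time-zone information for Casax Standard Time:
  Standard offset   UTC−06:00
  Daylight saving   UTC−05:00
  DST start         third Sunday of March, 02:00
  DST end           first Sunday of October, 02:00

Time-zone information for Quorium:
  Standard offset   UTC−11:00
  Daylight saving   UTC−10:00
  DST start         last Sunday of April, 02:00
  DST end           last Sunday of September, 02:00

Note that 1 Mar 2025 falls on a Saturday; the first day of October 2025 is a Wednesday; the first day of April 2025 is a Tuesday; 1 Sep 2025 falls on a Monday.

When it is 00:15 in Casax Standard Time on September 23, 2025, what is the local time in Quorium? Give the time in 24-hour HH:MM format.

1 March 2025 is a Saturday, so the first Sunday is March 2 and the third is March 16.
1 October 2025 is a Wednesday, so the first Sunday is October 5.
September 23, 2025 falls between 16 March and 5 October, so daylight saving is in effect and Casax Standard Time is at UTC−05:00.
00:15 Casax Standard Time + 5h = 05:15 UTC.
1 April 2025 is a Tuesday, so Sundays fall on 6, 13, 20, 27; the last is April 27.
1 September 2025 is a Monday, so Sundays fall on 7, 14, 21, 28; the last is September 28.
At the standard offset (UTC−11:00), 05:15 UTC − 11h = 18:15 Quorium standard time (rolling into the previous day, 22 September 2025).
The standard-time date in Quorium, September 22, 2025, lies within the daylight-saving period (27 April – 28 September), so Quorium is on daylight time, UTC−10:00.
05:15 UTC − 10h = 19:15 Quorium (rolling into the previous day, 22 September 2025).

19:15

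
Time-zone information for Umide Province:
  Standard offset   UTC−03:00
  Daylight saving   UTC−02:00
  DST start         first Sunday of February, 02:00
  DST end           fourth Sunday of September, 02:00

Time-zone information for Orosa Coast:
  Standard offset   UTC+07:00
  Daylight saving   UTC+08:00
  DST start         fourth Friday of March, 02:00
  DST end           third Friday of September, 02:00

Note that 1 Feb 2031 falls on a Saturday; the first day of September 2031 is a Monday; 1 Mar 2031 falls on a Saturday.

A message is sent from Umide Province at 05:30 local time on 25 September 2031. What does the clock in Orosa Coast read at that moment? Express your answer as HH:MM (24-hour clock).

14:30

1 February 2031 is a Saturday, so the first Sunday is February 2.
1 September 2031 is a Monday, so the first Sunday is September 7 and the fourth is September 28.
Daylight saving runs 2 February – 28 September; 25 September 2031 is inside that window, so Umide Province is at UTC−02:00.
05:30 Umide Province + 2h = 07:30 UTC.
1 March 2031 is a Saturday, so the first Friday is March 7 and the fourth is March 28.
1 September 2031 is a Monday, so the first Friday is September 5 and the third is September 19.
At the standard offset (UTC+07:00), 07:30 UTC + 7h = 14:30 Orosa Coast standard time.
Daylight saving runs 28 March – 19 September; the standard-time date in Orosa Coast, 25 September 2031, is outside that window, so Orosa Coast is on standard time at UTC+07:00.
07:30 UTC + 7h = 14:30 Orosa Coast.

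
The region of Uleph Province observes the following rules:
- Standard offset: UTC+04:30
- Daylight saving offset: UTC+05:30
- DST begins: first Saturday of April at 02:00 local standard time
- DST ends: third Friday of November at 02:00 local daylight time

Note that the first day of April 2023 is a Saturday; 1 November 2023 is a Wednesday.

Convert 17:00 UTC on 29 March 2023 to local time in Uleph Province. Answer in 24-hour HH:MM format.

1 April 2023 is a Saturday, so the first Saturday is April 1.
1 November 2023 is a Wednesday, so the first Friday is November 3 and the third is November 17.
At the standard offset (UTC+04:30), 17:00 UTC + 4h30m = 21:30 Uleph Province standard time.
The standard-time date in Uleph Province, 29 March 2023, does not fall between 1 April and 17 November, so daylight saving is not in effect and Uleph Province is at UTC+04:30.
17:00 UTC + 4h30m = 21:30 local.

21:30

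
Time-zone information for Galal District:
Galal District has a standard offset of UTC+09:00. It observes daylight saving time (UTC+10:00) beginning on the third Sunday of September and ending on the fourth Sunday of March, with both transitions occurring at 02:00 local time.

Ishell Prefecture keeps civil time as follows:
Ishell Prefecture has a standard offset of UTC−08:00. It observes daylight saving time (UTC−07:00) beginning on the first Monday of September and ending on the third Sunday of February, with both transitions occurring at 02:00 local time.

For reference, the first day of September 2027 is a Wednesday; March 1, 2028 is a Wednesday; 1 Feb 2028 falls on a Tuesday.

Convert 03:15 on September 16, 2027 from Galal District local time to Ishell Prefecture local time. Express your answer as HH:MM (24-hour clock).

1 September 2027 is a Wednesday, so the first Sunday is September 5 and the third is September 19.
1 March 2028 is a Wednesday, so the first Sunday is March 5 and the fourth is March 26.
September 16, 2027 is outside the daylight-saving period (19 September 2027 – 26 March 2028), so Galal District is on standard time, UTC+09:00.
03:15 Galal District − 9h = 18:15 UTC (rolling into the previous day, 15 September 2027).
1 September 2027 is a Wednesday, so the first Monday is September 6.
1 February 2028 is a Tuesday, so the first Sunday is February 6 and the third is February 20.
At the standard offset (UTC−08:00), 18:15 UTC − 8h = 10:15 Ishell Prefecture standard time.
The standard-time date in Ishell Prefecture, September 15, 2027, falls between 6 September 2027 and 20 February 2028, so daylight saving is in effect and Ishell Prefecture is at UTC−07:00.
18:15 UTC − 7h = 11:15 Ishell Prefecture.

11:15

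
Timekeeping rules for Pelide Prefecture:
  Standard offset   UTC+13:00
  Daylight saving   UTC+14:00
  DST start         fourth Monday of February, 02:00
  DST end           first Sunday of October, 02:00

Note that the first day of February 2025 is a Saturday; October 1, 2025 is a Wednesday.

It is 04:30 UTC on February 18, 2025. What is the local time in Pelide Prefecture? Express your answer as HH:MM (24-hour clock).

1 February 2025 is a Saturday, so the first Monday is February 3 and the fourth is February 24.
1 October 2025 is a Wednesday, so the first Sunday is October 5.
At the standard offset (UTC+13:00), 04:30 UTC + 13h = 17:30 Pelide Prefecture standard time.
The standard-time date in Pelide Prefecture, February 18, 2025, is outside the daylight-saving period (24 February – 5 October), so Pelide Prefecture is on standard time, UTC+13:00.
04:30 UTC + 13h = 17:30 local.

17:30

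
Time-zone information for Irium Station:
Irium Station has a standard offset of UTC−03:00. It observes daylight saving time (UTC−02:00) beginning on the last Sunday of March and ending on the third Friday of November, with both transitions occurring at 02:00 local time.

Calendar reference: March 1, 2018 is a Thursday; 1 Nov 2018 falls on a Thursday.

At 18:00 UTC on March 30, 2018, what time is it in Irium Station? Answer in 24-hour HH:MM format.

1 March 2018 is a Thursday, so Sundays fall on 4, 11, 18, 25; the last is March 25.
1 November 2018 is a Thursday, so the first Friday is November 2 and the third is November 16.
At the standard offset (UTC−03:00), 18:00 UTC − 3h = 15:00 Irium Station standard time.
The standard-time date in Irium Station, March 30, 2018, lies within the daylight-saving period (25 March – 16 November), so Irium Station is on daylight time, UTC−02:00.
18:00 UTC − 2h = 16:00 local.

16:00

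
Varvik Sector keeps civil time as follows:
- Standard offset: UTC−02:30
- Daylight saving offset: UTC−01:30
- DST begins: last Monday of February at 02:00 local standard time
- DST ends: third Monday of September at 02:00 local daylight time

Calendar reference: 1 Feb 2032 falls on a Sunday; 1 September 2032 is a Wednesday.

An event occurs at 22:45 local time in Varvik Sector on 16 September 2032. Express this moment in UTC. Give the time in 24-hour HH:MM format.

00:15

1 February 2032 is a Sunday, so Mondays fall on 2, 9, 16, 23; the last is February 23.
1 September 2032 is a Wednesday, so the first Monday is September 6 and the third is September 20.
Daylight saving runs 23 February – 20 September; 16 September 2032 is inside that window, so Varvik Sector is at UTC−01:30.
22:45 local + 1h30m = 00:15 UTC (rolling into the next day, 17 September 2032).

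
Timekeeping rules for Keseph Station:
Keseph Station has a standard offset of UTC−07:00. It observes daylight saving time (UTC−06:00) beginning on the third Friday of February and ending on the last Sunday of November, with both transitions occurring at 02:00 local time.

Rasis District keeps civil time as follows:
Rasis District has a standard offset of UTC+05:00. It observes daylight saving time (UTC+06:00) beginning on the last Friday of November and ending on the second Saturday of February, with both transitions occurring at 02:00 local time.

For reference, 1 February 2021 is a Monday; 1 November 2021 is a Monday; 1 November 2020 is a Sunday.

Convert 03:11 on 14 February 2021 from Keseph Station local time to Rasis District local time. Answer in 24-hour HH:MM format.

15:11

1 February 2021 is a Monday, so the first Friday is February 5 and the third is February 19.
1 November 2021 is a Monday, so Sundays fall on 7, 14, 21, 28; the last is November 28.
14 February 2021 is outside the daylight-saving period (19 February – 28 November), so Keseph Station is on standard time, UTC−07:00.
03:11 Keseph Station + 7h = 10:11 UTC.
1 November 2020 is a Sunday, so Fridays fall on 6, 13, 20, 27; the last is November 27.
1 February 2021 is a Monday, so the first Saturday is February 6 and the second is February 13.
At the standard offset (UTC+05:00), 10:11 UTC + 5h = 15:11 Rasis District standard time.
The standard-time date in Rasis District, 14 February 2021, does not fall between 27 November 2020 and 13 February 2021, so daylight saving is not in effect and Rasis District is at UTC+05:00.
10:11 UTC + 5h = 15:11 Rasis District.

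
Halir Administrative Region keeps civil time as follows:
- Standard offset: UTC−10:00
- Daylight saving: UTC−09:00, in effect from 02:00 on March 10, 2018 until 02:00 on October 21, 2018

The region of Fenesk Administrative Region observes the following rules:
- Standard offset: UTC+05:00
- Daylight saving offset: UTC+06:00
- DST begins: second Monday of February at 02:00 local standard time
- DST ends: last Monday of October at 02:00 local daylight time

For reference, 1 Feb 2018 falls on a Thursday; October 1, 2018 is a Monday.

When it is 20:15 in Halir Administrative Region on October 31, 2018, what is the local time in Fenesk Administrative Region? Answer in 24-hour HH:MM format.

Daylight saving runs 10 March – 21 October; October 31, 2018 is outside that window, so Halir Administrative Region is on standard time at UTC−10:00.
20:15 Halir Administrative Region + 10h = 06:15 UTC (rolling into the next day, 1 November 2018).
1 February 2018 is a Thursday, so the first Monday is February 5 and the second is February 12.
1 October 2018 is a Monday, so Mondays fall on 1, 8, 15, 22, 29; the last is October 29.
At the standard offset (UTC+05:00), 06:15 UTC + 5h = 11:15 Fenesk Administrative Region standard time.
The standard-time date in Fenesk Administrative Region, November 1, 2018, does not fall between 12 February and 29 October, so daylight saving is not in effect and Fenesk Administrative Region is at UTC+05:00.
06:15 UTC + 5h = 11:15 Fenesk Administrative Region.

11:15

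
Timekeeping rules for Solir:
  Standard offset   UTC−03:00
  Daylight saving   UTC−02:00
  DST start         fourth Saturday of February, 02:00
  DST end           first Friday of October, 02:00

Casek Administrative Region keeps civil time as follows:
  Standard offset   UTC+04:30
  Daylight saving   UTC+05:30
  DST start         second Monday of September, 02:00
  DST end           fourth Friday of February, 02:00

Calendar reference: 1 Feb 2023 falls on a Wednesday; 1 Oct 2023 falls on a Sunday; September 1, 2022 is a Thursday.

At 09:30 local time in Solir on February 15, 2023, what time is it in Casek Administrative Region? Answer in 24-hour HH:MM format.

18:00

1 February 2023 is a Wednesday, so the first Saturday is February 4 and the fourth is February 25.
1 October 2023 is a Sunday, so the first Friday is October 6.
Daylight saving runs 25 February – 6 October; February 15, 2023 is outside that window, so Solir is on standard time at UTC−03:00.
09:30 Solir + 3h = 12:30 UTC.
1 September 2022 is a Thursday, so the first Monday is September 5 and the second is September 12.
1 February 2023 is a Wednesday, so the first Friday is February 3 and the fourth is February 24.
At the standard offset (UTC+04:30), 12:30 UTC + 4h30m = 17:00 Casek Administrative Region standard time.
The standard-time date in Casek Administrative Region, February 15, 2023, falls between 12 September 2022 and 24 February 2023, so daylight saving is in effect and Casek Administrative Region is at UTC+05:30.
12:30 UTC + 5h30m = 18:00 Casek Administrative Region.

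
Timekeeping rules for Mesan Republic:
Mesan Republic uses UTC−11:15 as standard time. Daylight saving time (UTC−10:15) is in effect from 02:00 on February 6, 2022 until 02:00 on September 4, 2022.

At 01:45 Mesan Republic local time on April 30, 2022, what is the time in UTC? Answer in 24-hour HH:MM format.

12:00

April 30, 2022 lies within the daylight-saving period (6 February – 4 September), so Mesan Republic is on daylight time, UTC−10:15.
01:45 local + 10h15m = 12:00 UTC.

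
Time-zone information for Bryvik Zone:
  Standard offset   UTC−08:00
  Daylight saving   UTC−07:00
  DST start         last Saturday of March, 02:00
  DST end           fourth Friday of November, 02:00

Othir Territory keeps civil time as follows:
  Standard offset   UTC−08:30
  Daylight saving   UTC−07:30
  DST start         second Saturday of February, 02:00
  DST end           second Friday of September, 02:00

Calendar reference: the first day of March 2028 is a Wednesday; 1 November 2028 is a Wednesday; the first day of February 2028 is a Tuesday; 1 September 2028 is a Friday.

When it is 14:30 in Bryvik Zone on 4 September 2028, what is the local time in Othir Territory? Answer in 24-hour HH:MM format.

1 March 2028 is a Wednesday, so Saturdays fall on 4, 11, 18, 25; the last is March 25.
1 November 2028 is a Wednesday, so the first Friday is November 3 and the fourth is November 24.
4 September 2028 falls between 25 March and 24 November, so daylight saving is in effect and Bryvik Zone is at UTC−07:00.
14:30 Bryvik Zone + 7h = 21:30 UTC.
1 February 2028 is a Tuesday, so the first Saturday is February 5 and the second is February 12.
1 September 2028 is a Friday, so the first Friday is September 1 and the second is September 8.
At the standard offset (UTC−08:30), 21:30 UTC − 8h30m = 13:00 Othir Territory standard time.
Daylight saving runs 12 February – 8 September; the standard-time date in Othir Territory, 4 September 2028, is inside that window, so Othir Territory is at UTC−07:30.
21:30 UTC − 7h30m = 14:00 Othir Territory.

14:00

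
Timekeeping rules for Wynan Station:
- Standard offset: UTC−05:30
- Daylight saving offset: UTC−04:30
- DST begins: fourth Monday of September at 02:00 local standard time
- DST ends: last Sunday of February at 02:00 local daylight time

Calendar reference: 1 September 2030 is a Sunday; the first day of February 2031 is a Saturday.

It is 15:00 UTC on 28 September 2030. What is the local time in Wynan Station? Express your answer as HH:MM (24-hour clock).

1 September 2030 is a Sunday, so the first Monday is September 2 and the fourth is September 23.
1 February 2031 is a Saturday, so Sundays fall on 2, 9, 16, 23; the last is February 23.
At the standard offset (UTC−05:30), 15:00 UTC − 5h30m = 09:30 Wynan Station standard time.
The standard-time date in Wynan Station, 28 September 2030, falls between 23 September 2030 and 23 February 2031, so daylight saving is in effect and Wynan Station is at UTC−04:30.
15:00 UTC − 4h30m = 10:30 local.

10:30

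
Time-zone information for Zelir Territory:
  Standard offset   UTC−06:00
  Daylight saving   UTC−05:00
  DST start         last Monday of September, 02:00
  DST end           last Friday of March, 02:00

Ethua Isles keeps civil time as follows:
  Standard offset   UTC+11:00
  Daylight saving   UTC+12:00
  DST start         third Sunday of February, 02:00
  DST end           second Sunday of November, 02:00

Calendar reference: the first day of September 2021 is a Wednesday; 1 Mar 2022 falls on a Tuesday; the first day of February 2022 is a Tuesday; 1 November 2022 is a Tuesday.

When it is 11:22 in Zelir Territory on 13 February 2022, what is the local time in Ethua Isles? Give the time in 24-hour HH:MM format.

1 September 2021 is a Wednesday, so Mondays fall on 6, 13, 20, 27; the last is September 27.
1 March 2022 is a Tuesday, so Fridays fall on 4, 11, 18, 25; the last is March 25.
13 February 2022 falls between 27 September 2021 and 25 March 2022, so daylight saving is in effect and Zelir Territory is at UTC−05:00.
11:22 Zelir Territory + 5h = 16:22 UTC.
1 February 2022 is a Tuesday, so the first Sunday is February 6 and the third is February 20.
1 November 2022 is a Tuesday, so the first Sunday is November 6 and the second is November 13.
At the standard offset (UTC+11:00), 16:22 UTC + 11h = 03:22 Ethua Isles standard time (rolling into the next day, 14 February 2022).
The standard-time date in Ethua Isles, 14 February 2022, is outside the daylight-saving period (20 February – 13 November), so Ethua Isles is on standard time, UTC+11:00.
16:22 UTC + 11h = 03:22 Ethua Isles (rolling into the next day, 14 February 2022).

03:22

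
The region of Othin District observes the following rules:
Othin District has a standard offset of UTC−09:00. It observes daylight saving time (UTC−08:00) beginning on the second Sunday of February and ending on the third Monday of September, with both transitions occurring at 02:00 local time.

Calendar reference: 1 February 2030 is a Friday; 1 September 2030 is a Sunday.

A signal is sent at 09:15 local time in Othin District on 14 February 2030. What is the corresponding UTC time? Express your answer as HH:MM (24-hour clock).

17:15

1 February 2030 is a Friday, so the first Sunday is February 3 and the second is February 10.
1 September 2030 is a Sunday, so the first Monday is September 2 and the third is September 16.
14 February 2030 lies within the daylight-saving period (10 February – 16 September), so Othin District is on daylight time, UTC−08:00.
09:15 local + 8h = 17:15 UTC.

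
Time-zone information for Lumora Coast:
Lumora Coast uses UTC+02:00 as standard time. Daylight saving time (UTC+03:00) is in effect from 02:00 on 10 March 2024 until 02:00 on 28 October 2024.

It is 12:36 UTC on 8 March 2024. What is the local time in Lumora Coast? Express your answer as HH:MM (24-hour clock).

At the standard offset (UTC+02:00), 12:36 UTC + 2h = 14:36 Lumora Coast standard time.
Daylight saving runs 10 March – 28 October; the standard-time date in Lumora Coast, 8 March 2024, is outside that window, so Lumora Coast is on standard time at UTC+02:00.
12:36 UTC + 2h = 14:36 local.

14:36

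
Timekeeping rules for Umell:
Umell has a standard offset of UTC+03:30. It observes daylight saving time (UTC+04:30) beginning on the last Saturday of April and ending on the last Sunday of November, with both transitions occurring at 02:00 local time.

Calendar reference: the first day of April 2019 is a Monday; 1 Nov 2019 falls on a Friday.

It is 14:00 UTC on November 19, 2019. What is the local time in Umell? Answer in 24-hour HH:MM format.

1 April 2019 is a Monday, so Saturdays fall on 6, 13, 20, 27; the last is April 27.
1 November 2019 is a Friday, so Sundays fall on 3, 10, 17, 24; the last is November 24.
At the standard offset (UTC+03:30), 14:00 UTC + 3h30m = 17:30 Umell standard time.
Daylight saving runs 27 April – 24 November; the standard-time date in Umell, November 19, 2019, is inside that window, so Umell is at UTC+04:30.
14:00 UTC + 4h30m = 18:30 local.

18:30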